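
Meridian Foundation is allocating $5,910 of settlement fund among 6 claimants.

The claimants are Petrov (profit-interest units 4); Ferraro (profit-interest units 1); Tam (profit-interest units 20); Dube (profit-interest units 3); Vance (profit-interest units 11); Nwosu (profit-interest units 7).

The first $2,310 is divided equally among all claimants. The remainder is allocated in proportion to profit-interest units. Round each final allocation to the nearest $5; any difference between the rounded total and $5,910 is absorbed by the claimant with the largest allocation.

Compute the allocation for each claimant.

Petrov: $700; Ferraro: $465; Tam: $1,945; Dube: $620; Vance: $1,245; Nwosu: $935

Equal tier: $2,310 ÷ 6 = $385 apiece.
Remainder $3,600 by profit-interest units (total 46): Petrov 313.04 → $315; Ferraro 78.26 → $80; Tam 1,565.22 → $1,565; Dube 234.78 → $235; Vance 860.87 → $860; Nwosu 547.83 → $550.
Rounding difference −$5 on remainder applied to Tam.
Totals: Petrov $385 + $315 = $700; Ferraro $385 + $80 = $465; Tam $385 + $1,560 = $1,945; Dube $385 + $235 = $620; Vance $385 + $860 = $1,245; Nwosu $385 + $550 = $935.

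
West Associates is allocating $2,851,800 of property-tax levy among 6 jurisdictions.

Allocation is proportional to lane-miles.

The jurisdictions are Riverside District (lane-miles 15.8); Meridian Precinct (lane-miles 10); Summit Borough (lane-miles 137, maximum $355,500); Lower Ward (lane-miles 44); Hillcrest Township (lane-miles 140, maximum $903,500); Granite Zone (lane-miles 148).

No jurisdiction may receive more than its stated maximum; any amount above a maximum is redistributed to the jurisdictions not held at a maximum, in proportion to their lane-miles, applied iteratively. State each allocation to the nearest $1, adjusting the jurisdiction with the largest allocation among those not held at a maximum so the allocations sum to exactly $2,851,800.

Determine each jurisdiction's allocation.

Riverside District: $115,547; Meridian Precinct: $73,131; Summit Borough: $355,500; Lower Ward: $321,778; Hillcrest Township: $903,500; Granite Zone: $1,082,344

Combined lane-miles = 494.8.
Pro-rata shares before constraints: Riverside District 91,063.95; Meridian Precinct 57,635.41; Summit Borough 789,605.09; Lower Ward 253,595.80; Hillcrest Township 806,895.72; Granite Zone 853,004.04.
Capped: Summit Borough ($355,500); balance $2,496,300 reallocated over remaining lane-miles 357.8.
Capped: Hillcrest Township ($903,500); balance $1,592,800 reallocated over remaining lane-miles 217.8.
Shares after redistribution: Riverside District 115,547.47 → $115,547; Meridian Precinct 73,131.31 → $73,131; Lower Ward 321,777.78 → $321,778; Granite Zone 1,082,343.43 → $1,082,343.
Rounding difference +$1 applied to Granite Zone → $1,082,344.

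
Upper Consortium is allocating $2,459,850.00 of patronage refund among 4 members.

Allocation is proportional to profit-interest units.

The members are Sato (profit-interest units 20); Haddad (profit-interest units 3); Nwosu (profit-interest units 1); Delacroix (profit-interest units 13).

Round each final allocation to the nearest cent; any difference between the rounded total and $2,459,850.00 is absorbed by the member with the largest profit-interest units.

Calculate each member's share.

Combined profit-interest units = 20 + 3 + 1 + 13 = 37.
Raw shares: Sato 1,329,648.6486; Haddad 199,447.2973; Nwosu 66,482.4324; Delacroix 864,271.6216.
Rounded to nearest cent: Sato $1,329,648.65; Haddad $199,447.30; Nwosu $66,482.43; Delacroix $864,271.62. Sum = $2,459,850.00.
Sum already equals the total — no adjustment.

Sato: $1,329,648.65; Haddad: $199,447.30; Nwosu: $66,482.43; Delacroix: $864,271.62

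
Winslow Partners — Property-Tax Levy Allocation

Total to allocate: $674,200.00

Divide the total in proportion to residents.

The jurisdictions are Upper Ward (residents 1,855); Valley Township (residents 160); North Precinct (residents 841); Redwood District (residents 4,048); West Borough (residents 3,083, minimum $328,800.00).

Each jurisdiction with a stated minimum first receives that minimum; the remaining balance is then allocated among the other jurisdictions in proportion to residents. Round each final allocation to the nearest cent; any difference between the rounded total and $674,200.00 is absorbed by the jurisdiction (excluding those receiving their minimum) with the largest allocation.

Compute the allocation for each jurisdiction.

Upper Ward: $92,803.74 | Valley Township: $8,004.63 | North Precinct: $42,074.36 | Redwood District: $202,517.27 | West Borough: $328,800.00

Fund the minimums — West Borough $328,800.00. Balance $345,400.00.
Balance split over remaining residents 6,904: Upper Ward 92,803.7370 → $92,803.74; Valley Township 8,004.63499 → $8,004.63; North Precinct 42,074.3627 → $42,074.36; Redwood District 202,517.2654 → $202,517.27.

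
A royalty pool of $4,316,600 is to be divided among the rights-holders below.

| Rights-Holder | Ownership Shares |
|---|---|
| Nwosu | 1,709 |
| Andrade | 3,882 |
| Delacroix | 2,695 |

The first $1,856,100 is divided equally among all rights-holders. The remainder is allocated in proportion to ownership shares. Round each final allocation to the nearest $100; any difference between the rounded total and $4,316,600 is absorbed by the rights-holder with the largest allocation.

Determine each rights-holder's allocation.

Equal tier: $1,856,100 ÷ 3 = $618,700 apiece.
Remainder $2,460,500 by ownership shares (total 8,286): Nwosu 507,481.84 → $507,500; Andrade 1,152,746.92 → $1,152,700; Delacroix 800,271.24 → $800,300.
Totals: Nwosu $618,700 + $507,500 = $1,126,200; Andrade $618,700 + $1,152,700 = $1,771,400; Delacroix $618,700 + $800,300 = $1,419,000.

Nwosu: $1,126,200 | Andrade: $1,771,400 | Delacroix: $1,419,000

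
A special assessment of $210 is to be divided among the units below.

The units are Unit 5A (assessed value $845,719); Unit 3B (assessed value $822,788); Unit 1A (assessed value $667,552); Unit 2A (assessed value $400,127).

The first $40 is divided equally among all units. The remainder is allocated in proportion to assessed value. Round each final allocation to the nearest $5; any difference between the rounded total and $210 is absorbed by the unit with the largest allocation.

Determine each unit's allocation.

Unit 5A: $65 · Unit 3B: $60 · Unit 1A: $50 · Unit 2A: $35

First tranche $40 split equally: $10 each.
Remainder $170 by assessed value (total 2,736,186): Unit 5A 52.54 → $55; Unit 3B 51.12 → $50; Unit 1A 41.48 → $40; Unit 2A 24.86 → $25.
Totals: Unit 5A $10 + $55 = $65; Unit 3B $10 + $50 = $60; Unit 1A $10 + $40 = $50; Unit 2A $10 + $25 = $35.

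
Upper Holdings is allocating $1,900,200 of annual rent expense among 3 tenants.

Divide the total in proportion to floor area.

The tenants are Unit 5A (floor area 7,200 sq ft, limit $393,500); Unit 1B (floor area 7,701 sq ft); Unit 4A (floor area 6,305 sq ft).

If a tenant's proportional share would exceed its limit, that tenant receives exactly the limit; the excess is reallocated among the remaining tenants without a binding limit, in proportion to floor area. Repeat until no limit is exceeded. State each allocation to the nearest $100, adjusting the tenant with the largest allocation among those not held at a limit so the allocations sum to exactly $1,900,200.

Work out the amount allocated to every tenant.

Sum of floor area: 21,206.
Unconstrained shares: Unit 5A 645,168.35; Unit 1B 690,061.31; Unit 4A 564,970.34.
Held at cap: Unit 5A ($393,500); remaining pool $1,506,700 reallocated over remaining floor area 14,006.
Shares after redistribution: Unit 1B 828,437.58 → $828,400; Unit 4A 678,262.42 → $678,300.

Unit 5A: $393,500; Unit 1B: $828,400; Unit 4A: $678,300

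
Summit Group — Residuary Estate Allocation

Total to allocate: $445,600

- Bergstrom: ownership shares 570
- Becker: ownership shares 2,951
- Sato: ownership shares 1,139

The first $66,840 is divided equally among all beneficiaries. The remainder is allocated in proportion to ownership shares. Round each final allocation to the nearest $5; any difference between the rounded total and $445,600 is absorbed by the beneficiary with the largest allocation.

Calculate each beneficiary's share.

First tranche $66,840 split equally: $22,280 each.
Remainder $378,760 by ownership shares (total 4,660): Bergstrom 46,329.01 → $46,330; Becker 239,854.24 → $239,855; Sato 92,576.75 → $92,575.
Totals: Bergstrom $22,280 + $46,330 = $68,610; Becker $22,280 + $239,855 = $262,135; Sato $22,280 + $92,575 = $114,855.

Bergstrom: $68,610; Becker: $262,135; Sato: $114,855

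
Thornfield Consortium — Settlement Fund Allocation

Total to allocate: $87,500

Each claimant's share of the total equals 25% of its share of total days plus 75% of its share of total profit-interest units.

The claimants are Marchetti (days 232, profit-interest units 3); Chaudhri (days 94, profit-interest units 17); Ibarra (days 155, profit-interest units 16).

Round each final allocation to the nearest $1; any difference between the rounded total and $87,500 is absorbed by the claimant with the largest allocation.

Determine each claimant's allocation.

Marchetti: $16,020; Chaudhri: $35,265; Ibarra: $36,215

Days total 481; profit-interest units total 36.
Blended shares (25% days + 75% profit-interest units): Marchetti 0.1831; Chaudhri 0.4030; Ibarra 0.4139.
Raw shares: Marchetti 16,019.69; Chaudhri 35,264.53; Ibarra 36,215.78.
After rounding ($1): Marchetti $16,020; Chaudhri $35,265; Ibarra $36,216. Sum = $87,501.
Difference $87,500 − $87,501 = −$1 applied to largest allocation (Ibarra): Ibarra becomes $36,215.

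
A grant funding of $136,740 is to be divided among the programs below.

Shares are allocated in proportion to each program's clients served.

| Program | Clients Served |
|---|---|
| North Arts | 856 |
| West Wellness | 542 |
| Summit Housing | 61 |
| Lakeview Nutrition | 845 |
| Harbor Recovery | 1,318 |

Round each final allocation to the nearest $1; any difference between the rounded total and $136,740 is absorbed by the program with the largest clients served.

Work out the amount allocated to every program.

North Arts: $32,316 · West Wellness: $20,462 · Summit Housing: $2,303 · Lakeview Nutrition: $31,901 · Harbor Recovery: $49,758

Clients served total: 856 + 542 + 61 + 845 + 1,318 = 3,622.
Raw shares: North Arts 32,316.25; West Wellness 20,461.92; Summit Housing 2,302.91; Lakeview Nutrition 31,900.97; Harbor Recovery 49,757.96.
Rounded to nearest $1: North Arts $32,316; West Wellness $20,462; Summit Housing $2,303; Lakeview Nutrition $31,901; Harbor Recovery $49,758. Sum = $136,740.
Sum already equals the total — no adjustment.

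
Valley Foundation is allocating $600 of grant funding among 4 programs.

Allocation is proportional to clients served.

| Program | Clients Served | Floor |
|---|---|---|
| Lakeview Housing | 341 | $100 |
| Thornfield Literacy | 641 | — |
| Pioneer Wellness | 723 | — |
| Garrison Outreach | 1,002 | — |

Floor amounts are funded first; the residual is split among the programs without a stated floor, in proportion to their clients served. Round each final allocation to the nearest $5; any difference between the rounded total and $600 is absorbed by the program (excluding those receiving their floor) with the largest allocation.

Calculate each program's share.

Lakeview Housing: $100 | Thornfield Literacy: $135 | Pioneer Wellness: $155 | Garrison Outreach: $210

Fund the minimums — Lakeview Housing $100. Balance $500.
Balance split over remaining clients served 2,366: Thornfield Literacy 135.46 → $135; Pioneer Wellness 152.79 → $155; Garrison Outreach 211.75 → $210.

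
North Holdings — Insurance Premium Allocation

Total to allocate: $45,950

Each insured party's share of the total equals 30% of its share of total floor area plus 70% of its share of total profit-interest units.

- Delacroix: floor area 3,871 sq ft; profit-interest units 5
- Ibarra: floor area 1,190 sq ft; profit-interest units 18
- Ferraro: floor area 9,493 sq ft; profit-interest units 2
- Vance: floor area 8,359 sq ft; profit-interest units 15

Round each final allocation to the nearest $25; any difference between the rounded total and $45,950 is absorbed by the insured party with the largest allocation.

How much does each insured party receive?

Floor area total 22,913; profit-interest units total 40.
Combined weights (30% floor area + 70% profit-interest units): Delacroix 0.1382; Ibarra 0.3306; Ferraro 0.1593; Vance 0.3719.
Unrounded shares: Delacroix 6,349.51; Ibarra 15,190.18; Ferraro 7,319.46; Vance 17,090.85.
After rounding ($25): Delacroix $6,350; Ibarra $15,200; Ferraro $7,325; Vance $17,100. Sum = $45,975.
Difference $45,950 − $45,975 = −$25 applied to largest allocation (Vance): Vance becomes $17,075.

Delacroix: $6,350 | Ibarra: $15,200 | Ferraro: $7,325 | Vance: $17,075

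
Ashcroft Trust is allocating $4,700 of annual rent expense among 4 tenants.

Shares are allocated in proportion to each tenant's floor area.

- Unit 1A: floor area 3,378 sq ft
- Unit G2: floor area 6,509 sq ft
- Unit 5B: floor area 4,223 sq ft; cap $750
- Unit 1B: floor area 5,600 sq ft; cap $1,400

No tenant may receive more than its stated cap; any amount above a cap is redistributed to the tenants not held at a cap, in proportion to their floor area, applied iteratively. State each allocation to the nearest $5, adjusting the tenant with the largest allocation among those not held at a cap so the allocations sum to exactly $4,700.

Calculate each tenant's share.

Unit 1A: $870 | Unit G2: $1,680 | Unit 5B: $750 | Unit 1B: $1,400

Sum of floor area: 19,710.
Pro-rata shares before constraints: Unit 1A 805.51; Unit G2 1,552.12; Unit 5B 1,007.01; Unit 1B 1,335.36.
Held at cap: Unit 5B ($750); remaining pool $3,950 reallocated over remaining floor area 15,487.
Held at cap: Unit 1B ($1,400); remaining pool $2,550 reallocated over remaining floor area 9,887.
Redistributed shares: Unit 1A 871.23 → $870; Unit G2 1,678.77 → $1,680.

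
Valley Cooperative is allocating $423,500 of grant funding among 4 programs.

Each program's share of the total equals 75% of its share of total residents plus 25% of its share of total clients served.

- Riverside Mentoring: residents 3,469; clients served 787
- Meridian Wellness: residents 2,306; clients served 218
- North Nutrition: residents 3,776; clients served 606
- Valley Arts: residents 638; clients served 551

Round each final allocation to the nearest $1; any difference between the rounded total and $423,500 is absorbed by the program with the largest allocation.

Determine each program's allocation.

Residents total 10,189; clients served total 2,162.
Composite weights (75% residents + 25% clients served): Riverside Mentoring 0.3464; Meridian Wellness 0.1950; North Nutrition 0.3480; Valley Arts 0.1107.
Proportional shares: Riverside Mentoring 146,680.33; Meridian Wellness 82,561.33; North Nutrition 147,386.81; Valley Arts 46,871.52.
At nearest $1: Riverside Mentoring $146,680; Meridian Wellness $82,561; North Nutrition $147,387; Valley Arts $46,872. Sum = $423,500.
Sum already equals the total — no adjustment.

Riverside Mentoring: $146,680 · Meridian Wellness: $82,561 · North Nutrition: $147,387 · Valley Arts: $46,872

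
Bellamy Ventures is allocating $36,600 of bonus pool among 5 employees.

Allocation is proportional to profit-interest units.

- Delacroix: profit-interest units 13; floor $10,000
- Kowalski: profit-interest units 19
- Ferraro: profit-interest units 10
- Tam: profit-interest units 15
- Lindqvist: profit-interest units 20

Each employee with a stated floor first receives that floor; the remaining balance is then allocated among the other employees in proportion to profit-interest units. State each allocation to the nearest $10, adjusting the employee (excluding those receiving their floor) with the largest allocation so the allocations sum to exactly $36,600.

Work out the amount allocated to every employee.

Fund the minimums — Delacroix $10,000. Remaining pool $26,600.
Remaining pool split over remaining profit-interest units 64: Kowalski 7,896.88 → $7,900; Ferraro 4,156.25 → $4,160; Tam 6,234.38 → $6,230; Lindqvist 8,312.50 → $8,310.

Delacroix: $10,000 | Kowalski: $7,900 | Ferraro: $4,160 | Tam: $6,230 | Lindqvist: $8,310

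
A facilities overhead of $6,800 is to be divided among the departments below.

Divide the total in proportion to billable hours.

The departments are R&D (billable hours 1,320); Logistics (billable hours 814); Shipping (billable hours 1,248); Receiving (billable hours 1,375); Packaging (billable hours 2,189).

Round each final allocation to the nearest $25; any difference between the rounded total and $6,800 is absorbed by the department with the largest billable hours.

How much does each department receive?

R&D: $1,300; Logistics: $800; Shipping: $1,225; Receiving: $1,350; Packaging: $2,125

Combined billable hours = 1,320 + 814 + 1,248 + 1,375 + 2,189 = 6,946.
Proportional shares: R&D 1,292.25; Logistics 796.89; Shipping 1,221.77; Receiving 1,346.10; Packaging 2,142.99.
At nearest $25: R&D $1,300; Logistics $800; Shipping $1,225; Receiving $1,350; Packaging $2,150. Sum = $6,825.
Difference $6,800 − $6,825 = −$25 applied to largest billable hours (Packaging): Packaging becomes $2,125.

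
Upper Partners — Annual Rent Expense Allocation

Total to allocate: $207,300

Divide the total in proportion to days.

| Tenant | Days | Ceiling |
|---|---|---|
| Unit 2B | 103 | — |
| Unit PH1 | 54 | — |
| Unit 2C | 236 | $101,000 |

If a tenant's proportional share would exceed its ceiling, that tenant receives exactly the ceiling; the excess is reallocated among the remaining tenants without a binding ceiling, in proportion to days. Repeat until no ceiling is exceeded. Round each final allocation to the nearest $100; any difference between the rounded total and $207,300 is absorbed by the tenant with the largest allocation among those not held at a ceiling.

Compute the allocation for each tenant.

Days total: 393.
Pro-rata shares before constraints: Unit 2B 54,330.53; Unit PH1 28,483.97; Unit 2C 124,485.50.
Cap binds for Unit 2C ($101,000); residual $106,300 reallocated over remaining days 157.
Remaining shares: Unit 2B 69,738.22 → $69,700; Unit PH1 36,561.78 → $36,600.

Unit 2B: $69,700 | Unit PH1: $36,600 | Unit 2C: $101,000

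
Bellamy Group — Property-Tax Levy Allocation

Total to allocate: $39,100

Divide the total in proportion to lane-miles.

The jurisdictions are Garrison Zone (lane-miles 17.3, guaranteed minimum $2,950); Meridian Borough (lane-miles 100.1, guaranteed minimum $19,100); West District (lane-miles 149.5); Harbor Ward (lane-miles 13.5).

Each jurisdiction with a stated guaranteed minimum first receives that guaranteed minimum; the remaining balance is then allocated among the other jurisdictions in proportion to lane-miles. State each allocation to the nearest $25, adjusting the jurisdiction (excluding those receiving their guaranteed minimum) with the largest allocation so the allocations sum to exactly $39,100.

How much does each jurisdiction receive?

Fund the minimums — Garrison Zone $2,950; Meridian Borough $19,100. Residual $17,050.
Residual split over remaining lane-miles 163: West District 15,637.88 → $15,650; Harbor Ward 1,412.12 → $1,400.

Garrison Zone: $2,950; Meridian Borough: $19,100; West District: $15,650; Harbor Ward: $1,400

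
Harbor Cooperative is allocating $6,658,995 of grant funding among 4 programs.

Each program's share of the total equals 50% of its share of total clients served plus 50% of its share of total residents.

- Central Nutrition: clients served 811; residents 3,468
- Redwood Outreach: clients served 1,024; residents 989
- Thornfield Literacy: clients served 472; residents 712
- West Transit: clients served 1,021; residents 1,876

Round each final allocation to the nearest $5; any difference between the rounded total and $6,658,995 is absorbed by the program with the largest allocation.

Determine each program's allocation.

Clients served total 3,328; residents total 7,045.
Combined weights (50% clients served + 50% residents): Central Nutrition 0.3680; Redwood Outreach 0.2240; Thornfield Literacy 0.1214; West Transit 0.2865.
Raw shares: Central Nutrition 2,450,356.74; Redwood Outreach 1,491,866.45; Thornfield Literacy 808,706.67; West Transit 1,908,065.14.
At nearest $5: Central Nutrition $2,450,355; Redwood Outreach $1,491,865; Thornfield Literacy $808,705; West Transit $1,908,065. Sum = $6,658,990.
Difference $6,658,995 − $6,658,990 = +$5 applied to largest allocation (Central Nutrition): Central Nutrition becomes $2,450,360.

Central Nutrition: $2,450,360 · Redwood Outreach: $1,491,865 · Thornfield Literacy: $808,705 · West Transit: $1,908,065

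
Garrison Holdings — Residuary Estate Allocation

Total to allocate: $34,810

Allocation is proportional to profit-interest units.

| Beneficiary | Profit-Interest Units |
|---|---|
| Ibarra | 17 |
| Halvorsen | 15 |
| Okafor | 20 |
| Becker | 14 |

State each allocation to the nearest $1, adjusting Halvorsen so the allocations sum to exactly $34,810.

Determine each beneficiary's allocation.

Ibarra: $8,966 | Halvorsen: $7,912 | Okafor: $10,548 | Becker: $7,384

Total profit-interest units = 66.
Unrounded shares: Ibarra 17/66 × $34,810 = 8,966.21; Halvorsen 15/66 × $34,810 = 7,911.36; Okafor 20/66 × $34,810 = 10,548.48; Becker 14/66 × $34,810 = 7,383.94.
At nearest $1: Ibarra $8,966; Halvorsen $7,911; Okafor $10,548; Becker $7,384. Sum = $34,809.
Difference $34,810 − $34,809 = +$1 applied to Halvorsen: Halvorsen becomes $7,912.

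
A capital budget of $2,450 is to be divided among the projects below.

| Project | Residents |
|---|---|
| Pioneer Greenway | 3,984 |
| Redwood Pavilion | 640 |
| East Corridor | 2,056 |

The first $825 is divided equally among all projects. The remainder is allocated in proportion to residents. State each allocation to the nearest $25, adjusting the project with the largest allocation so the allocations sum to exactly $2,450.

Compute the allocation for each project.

Equal tier: $825 ÷ 3 = $275 apiece.
Remainder $1,625 by residents (total 6,680): Pioneer Greenway 969.16 → $975; Redwood Pavilion 155.69 → $150; East Corridor 500.15 → $500.
Totals: Pioneer Greenway $275 + $975 = $1,250; Redwood Pavilion $275 + $150 = $425; East Corridor $275 + $500 = $775.

Pioneer Greenway: $1,250 · Redwood Pavilion: $425 · East Corridor: $775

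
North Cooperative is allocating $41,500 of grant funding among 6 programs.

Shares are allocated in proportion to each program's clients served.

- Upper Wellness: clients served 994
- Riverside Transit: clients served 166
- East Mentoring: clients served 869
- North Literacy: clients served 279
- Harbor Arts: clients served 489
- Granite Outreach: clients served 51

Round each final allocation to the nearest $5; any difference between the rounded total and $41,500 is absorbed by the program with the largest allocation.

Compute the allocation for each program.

Combined clients served = 2,848.
Raw shares: Upper Wellness 994/2,848 × $41,500 = 14,484.20; Riverside Transit 166/2,848 × $41,500 = 2,418.89; East Mentoring 869/2,848 × $41,500 = 12,662.75; North Literacy 279/2,848 × $41,500 = 4,065.48; Harbor Arts 489/2,848 × $41,500 = 7,125.53; Granite Outreach 51/2,848 × $41,500 = 743.15.
At nearest $5: Upper Wellness $14,485; Riverside Transit $2,420; East Mentoring $12,665; North Literacy $4,065; Harbor Arts $7,125; Granite Outreach $745. Sum = $41,505.
Difference $41,500 − $41,505 = −$5 applied to largest allocation (Upper Wellness): Upper Wellness becomes $14,480.

Upper Wellness: $14,480; Riverside Transit: $2,420; East Mentoring: $12,665; North Literacy: $4,065; Harbor Arts: $7,125; Granite Outreach: $745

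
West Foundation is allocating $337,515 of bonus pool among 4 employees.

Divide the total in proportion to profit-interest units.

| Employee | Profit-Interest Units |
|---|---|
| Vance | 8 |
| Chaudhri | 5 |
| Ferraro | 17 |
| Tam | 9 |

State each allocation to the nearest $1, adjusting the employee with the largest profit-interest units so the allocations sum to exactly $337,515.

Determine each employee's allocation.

Vance: $69,234 | Chaudhri: $43,271 | Ferraro: $147,122 | Tam: $77,888

Profit-interest units total: 8 + 5 + 17 + 9 = 39.
Raw shares: Vance 69,233.85; Chaudhri 43,271.15; Ferraro 147,121.92; Tam 77,888.08.
At nearest $1: Vance $69,234; Chaudhri $43,271; Ferraro $147,122; Tam $77,888. Sum = $337,515.
No rounding difference to absorb.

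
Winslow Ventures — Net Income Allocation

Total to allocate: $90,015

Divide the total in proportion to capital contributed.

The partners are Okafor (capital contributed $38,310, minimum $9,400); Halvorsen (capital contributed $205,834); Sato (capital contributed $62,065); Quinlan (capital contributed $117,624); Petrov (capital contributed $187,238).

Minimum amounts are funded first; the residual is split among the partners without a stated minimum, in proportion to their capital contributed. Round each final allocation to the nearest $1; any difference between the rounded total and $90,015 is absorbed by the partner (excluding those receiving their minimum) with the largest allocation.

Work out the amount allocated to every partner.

Guaranteed amounts: Okafor $9,400. Residual $80,615.
Residual split over remaining capital contributed 572,761: Halvorsen 28,970.74 → $28,971; Sato 8,735.53 → $8,736; Quinlan 16,555.35 → $16,555; Petrov 26,353.39 → $26,353.

Okafor: $9,400; Halvorsen: $28,971; Sato: $8,736; Quinlan: $16,555; Petrov: $26,353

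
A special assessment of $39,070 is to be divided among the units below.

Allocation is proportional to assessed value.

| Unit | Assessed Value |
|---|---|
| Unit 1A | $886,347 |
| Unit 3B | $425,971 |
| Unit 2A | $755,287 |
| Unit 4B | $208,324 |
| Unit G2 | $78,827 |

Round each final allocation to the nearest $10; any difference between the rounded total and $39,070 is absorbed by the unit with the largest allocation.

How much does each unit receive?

Unit 1A: $14,700 | Unit 3B: $7,070 | Unit 2A: $12,530 | Unit 4B: $3,460 | Unit G2: $1,310

Sum of assessed value: 2,354,756.
Proportional shares: Unit 1A 886,347/2,354,756 × $39,070 = 14,706.23; Unit 3B 425,971/2,354,756 × $39,070 = 7,067.69; Unit 2A 755,287/2,354,756 × $39,070 = 12,531.69; Unit 4B 208,324/2,354,756 × $39,070 = 3,456.50; Unit G2 78,827/2,354,756 × $39,070 = 1,307.89.
At nearest $10: Unit 1A $14,710; Unit 3B $7,070; Unit 2A $12,530; Unit 4B $3,460; Unit G2 $1,310. Sum = $39,080.
Difference $39,070 − $39,080 = −$10 applied to largest allocation (Unit 1A): Unit 1A becomes $14,700.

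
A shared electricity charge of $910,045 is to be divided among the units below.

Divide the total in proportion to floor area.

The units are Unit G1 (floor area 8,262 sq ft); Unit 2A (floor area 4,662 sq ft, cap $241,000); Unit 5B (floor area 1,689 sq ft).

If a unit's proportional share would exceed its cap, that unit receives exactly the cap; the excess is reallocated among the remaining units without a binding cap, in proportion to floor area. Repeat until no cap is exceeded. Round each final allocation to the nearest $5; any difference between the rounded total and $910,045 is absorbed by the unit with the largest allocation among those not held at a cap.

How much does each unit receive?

Unit G1: $555,485 · Unit 2A: $241,000 · Unit 5B: $113,560

Total floor area = 14,613.
Unconstrained shares: Unit G1 514,527.60; Unit 2A 290,332.57; Unit 5B 105,184.84.
Cap binds for Unit 2A ($241,000); balance $669,045 reallocated over remaining floor area 9,951.
Remaining shares: Unit G1 555,486.86 → $555,485; Unit 5B 113,558.14 → $113,560.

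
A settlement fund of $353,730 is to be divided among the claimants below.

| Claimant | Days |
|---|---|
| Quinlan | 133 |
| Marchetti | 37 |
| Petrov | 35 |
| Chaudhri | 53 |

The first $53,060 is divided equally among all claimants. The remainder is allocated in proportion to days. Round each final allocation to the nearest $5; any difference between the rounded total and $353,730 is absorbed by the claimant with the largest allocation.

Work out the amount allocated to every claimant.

Equal tier: $53,060 ÷ 4 = $13,265 apiece.
Remainder $300,670 by days (total 258): Quinlan 154,996.55 → $154,995; Marchetti 43,119.34 → $43,120; Petrov 40,788.57 → $40,790; Chaudhri 61,765.54 → $61,765.
Totals: Quinlan $13,265 + $154,995 = $168,260; Marchetti $13,265 + $43,120 = $56,385; Petrov $13,265 + $40,790 = $54,055; Chaudhri $13,265 + $61,765 = $75,030.

Quinlan: $168,260 · Marchetti: $56,385 · Petrov: $54,055 · Chaudhri: $75,030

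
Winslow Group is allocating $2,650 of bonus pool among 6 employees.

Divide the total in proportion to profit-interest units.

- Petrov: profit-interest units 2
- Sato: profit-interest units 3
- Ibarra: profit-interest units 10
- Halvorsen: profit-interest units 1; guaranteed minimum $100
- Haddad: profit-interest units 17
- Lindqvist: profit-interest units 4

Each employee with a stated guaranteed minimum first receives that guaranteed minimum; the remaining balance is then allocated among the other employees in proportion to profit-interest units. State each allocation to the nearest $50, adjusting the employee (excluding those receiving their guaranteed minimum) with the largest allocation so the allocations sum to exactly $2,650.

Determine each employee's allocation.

Minimums first: Halvorsen $100. Balance $2,550.
Balance split over remaining profit-interest units 36: Petrov 141.67 → $150; Sato 212.50 → $200; Ibarra 708.33 → $700; Haddad 1,204.17 → $1,200; Lindqvist 283.33 → $300.

Petrov: $150; Sato: $200; Ibarra: $700; Halvorsen: $100; Haddad: $1,200; Lindqvist: $300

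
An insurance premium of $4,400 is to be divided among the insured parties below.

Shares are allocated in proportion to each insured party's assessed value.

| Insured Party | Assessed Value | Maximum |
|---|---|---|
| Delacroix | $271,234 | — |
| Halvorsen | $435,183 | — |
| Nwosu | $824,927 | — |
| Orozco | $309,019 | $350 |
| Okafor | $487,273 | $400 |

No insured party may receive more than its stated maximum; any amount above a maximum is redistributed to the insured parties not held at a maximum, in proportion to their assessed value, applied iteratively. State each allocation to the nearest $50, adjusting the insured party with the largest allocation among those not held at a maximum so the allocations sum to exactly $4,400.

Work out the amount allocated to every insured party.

Delacroix: $650 · Halvorsen: $1,050 · Nwosu: $1,950 · Orozco: $350 · Okafor: $400

Total assessed value = 2,327,636.
Proportional shares (ignoring caps): Delacroix 512.72; Halvorsen 822.64; Nwosu 1,559.38; Orozco 584.15; Okafor 921.11.
Cap binds for Orozco ($350), Okafor ($400); residual $3,650 reallocated over remaining assessed value 1,531,344.
Shares after redistribution: Delacroix 646.49 → $650; Halvorsen 1,037.27 → $1,050; Nwosu 1,966.24 → $1,950.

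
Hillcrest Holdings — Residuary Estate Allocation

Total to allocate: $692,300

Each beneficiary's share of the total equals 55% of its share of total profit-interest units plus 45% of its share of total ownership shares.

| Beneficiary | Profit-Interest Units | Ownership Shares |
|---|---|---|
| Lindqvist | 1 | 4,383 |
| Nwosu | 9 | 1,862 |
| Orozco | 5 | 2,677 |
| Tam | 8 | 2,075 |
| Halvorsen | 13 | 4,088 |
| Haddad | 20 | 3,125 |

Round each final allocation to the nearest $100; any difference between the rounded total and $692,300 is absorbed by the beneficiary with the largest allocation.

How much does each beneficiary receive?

Lindqvist: $81,800; Nwosu: $93,000; Orozco: $79,800; Tam: $89,900; Halvorsen: $158,300; Haddad: $189,500

Totals — profit-interest units 56, ownership shares 18,210.
Blended shares (55% profit-interest units + 45% ownership shares): Lindqvist 0.1181; Nwosu 0.1344; Orozco 0.1153; Tam 0.1298; Halvorsen 0.2287; Haddad 0.2737.
Pro-rata amounts: Lindqvist 81,783.33; Nwosu 93,049.30; Orozco 79,794.74; Tam 89,893.91; Halvorsen 158,329.00; Haddad 189,449.71.
At nearest $100: Lindqvist $81,800; Nwosu $93,000; Orozco $79,800; Tam $89,900; Halvorsen $158,300; Haddad $189,400. Sum = $692,200.
Difference $692,300 − $692,200 = +$100 applied to largest allocation (Haddad): Haddad becomes $189,500.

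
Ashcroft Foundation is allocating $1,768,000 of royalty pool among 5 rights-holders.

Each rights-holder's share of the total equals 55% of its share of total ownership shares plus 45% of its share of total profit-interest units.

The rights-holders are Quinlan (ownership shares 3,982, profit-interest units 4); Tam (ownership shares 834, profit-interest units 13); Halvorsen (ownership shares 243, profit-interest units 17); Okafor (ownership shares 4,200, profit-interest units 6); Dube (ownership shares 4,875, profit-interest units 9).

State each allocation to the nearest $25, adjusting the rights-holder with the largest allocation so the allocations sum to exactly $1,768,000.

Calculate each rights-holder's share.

Ownership shares total 14,134; profit-interest units total 49.
Composite weights (55% ownership shares + 45% profit-interest units): Quinlan 0.1917; Tam 0.1518; Halvorsen 0.1656; Okafor 0.2185; Dube 0.2724.
Unrounded shares: Quinlan 338,903.13; Tam 268,455.62; Halvorsen 292,742.56; Okafor 386,374.70; Dube 481,523.99.
After rounding ($25): Quinlan $338,900; Tam $268,450; Halvorsen $292,750; Okafor $386,375; Dube $481,525. Sum = $1,768,000.
No rounding difference to absorb.

Quinlan: $338,900; Tam: $268,450; Halvorsen: $292,750; Okafor: $386,375; Dube: $481,525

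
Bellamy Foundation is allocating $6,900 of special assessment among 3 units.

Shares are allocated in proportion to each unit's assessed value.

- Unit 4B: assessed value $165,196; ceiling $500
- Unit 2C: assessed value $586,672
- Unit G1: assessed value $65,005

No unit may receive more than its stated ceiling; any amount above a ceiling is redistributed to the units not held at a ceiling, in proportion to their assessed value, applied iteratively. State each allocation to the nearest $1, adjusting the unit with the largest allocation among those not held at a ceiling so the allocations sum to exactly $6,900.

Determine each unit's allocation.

Total assessed value = 816,873.
Unconstrained shares: Unit 4B 1,395.39; Unit 2C 4,955.53; Unit G1 549.09.
Held at cap: Unit 4B ($500); remaining pool $6,400 reallocated over remaining assessed value 651,677.
Redistributed shares: Unit 2C 5,761.60 → $5,762; Unit G1 638.40 → $638.

Unit 4B: $500 · Unit 2C: $5,762 · Unit G1: $638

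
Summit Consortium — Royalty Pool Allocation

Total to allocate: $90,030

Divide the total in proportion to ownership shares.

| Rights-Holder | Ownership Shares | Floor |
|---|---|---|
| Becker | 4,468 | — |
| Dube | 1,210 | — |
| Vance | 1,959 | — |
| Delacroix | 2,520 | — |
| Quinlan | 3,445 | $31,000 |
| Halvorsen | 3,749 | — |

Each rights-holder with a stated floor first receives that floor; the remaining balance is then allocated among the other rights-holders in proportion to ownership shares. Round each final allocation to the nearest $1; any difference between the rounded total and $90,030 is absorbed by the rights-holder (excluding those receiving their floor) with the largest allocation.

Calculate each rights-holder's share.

Fund the minimums — Quinlan $31,000. Residual $59,030.
Residual split over remaining ownership shares 13,906: Becker 18,966.35 → $18,966; Dube 5,136.37 → $5,136; Vance 8,315.82 → $8,316; Delacroix 10,697.22 → $10,697; Halvorsen 15,914.24 → $15,914.
Rounding difference +$1 applied to Becker → $18,967.

Becker: $18,967; Dube: $5,136; Vance: $8,316; Delacroix: $10,697; Quinlan: $31,000; Halvorsen: $15,914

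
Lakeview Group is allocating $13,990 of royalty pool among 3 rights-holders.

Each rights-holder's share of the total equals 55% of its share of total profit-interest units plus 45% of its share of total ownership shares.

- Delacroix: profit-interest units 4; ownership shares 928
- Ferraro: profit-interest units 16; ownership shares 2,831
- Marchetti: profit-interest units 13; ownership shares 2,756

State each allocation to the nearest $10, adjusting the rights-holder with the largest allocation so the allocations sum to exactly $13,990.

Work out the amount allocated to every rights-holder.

Delacroix: $1,830; Ferraro: $6,470; Marchetti: $5,690

Totals — profit-interest units 33, ownership shares 6,515.
Blended shares (55% profit-interest units + 45% ownership shares): Delacroix 0.1308; Ferraro 0.4622; Marchetti 0.4070.
Proportional shares: Delacroix 1,829.40; Ferraro 6,466.29; Marchetti 5,694.31.
Rounded to nearest $10: Delacroix $1,830; Ferraro $6,470; Marchetti $5,690. Sum = $13,990.
Sum already equals the total — no adjustment.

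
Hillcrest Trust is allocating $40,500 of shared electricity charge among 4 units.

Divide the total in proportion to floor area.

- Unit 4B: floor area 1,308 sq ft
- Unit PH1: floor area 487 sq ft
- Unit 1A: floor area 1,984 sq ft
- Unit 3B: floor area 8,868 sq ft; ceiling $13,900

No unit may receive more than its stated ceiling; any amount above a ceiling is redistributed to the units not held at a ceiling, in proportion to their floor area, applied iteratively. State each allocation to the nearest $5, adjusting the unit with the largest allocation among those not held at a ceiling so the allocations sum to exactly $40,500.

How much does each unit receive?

Unit 4B: $9,205 | Unit PH1: $3,430 | Unit 1A: $13,965 | Unit 3B: $13,900

Total floor area = 12,647.
Proportional shares (ignoring caps): Unit 4B 4,188.66; Unit PH1 1,559.54; Unit 1A 6,353.44; Unit 3B 28,398.36.
Capped: Unit 3B ($13,900); remaining pool $26,600 reallocated over remaining floor area 3,779.
Redistributed shares: Unit 4B 9,206.88 → $9,205; Unit PH1 3,427.94 → $3,430; Unit 1A 13,965.18 → $13,965.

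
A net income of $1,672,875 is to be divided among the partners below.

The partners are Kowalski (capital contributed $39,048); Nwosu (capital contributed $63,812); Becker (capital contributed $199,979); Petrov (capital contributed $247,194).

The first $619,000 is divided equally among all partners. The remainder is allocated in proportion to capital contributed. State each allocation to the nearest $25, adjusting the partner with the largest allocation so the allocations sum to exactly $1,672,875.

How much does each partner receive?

$619,000 shared equally gives $154,750 per partner.
Remainder $1,053,875 by capital contributed (total 550,033): Kowalski 74,816.80 → $74,825; Nwosu 122,265.16 → $122,275; Becker 383,164.04 → $383,175; Petrov 473,628.99 → $473,625.
Rounding difference −$25 on remainder applied to Petrov.
Totals: Kowalski $154,750 + $74,825 = $229,575; Nwosu $154,750 + $122,275 = $277,025; Becker $154,750 + $383,175 = $537,925; Petrov $154,750 + $473,600 = $628,350.

Kowalski: $229,575 · Nwosu: $277,025 · Becker: $537,925 · Petrov: $628,350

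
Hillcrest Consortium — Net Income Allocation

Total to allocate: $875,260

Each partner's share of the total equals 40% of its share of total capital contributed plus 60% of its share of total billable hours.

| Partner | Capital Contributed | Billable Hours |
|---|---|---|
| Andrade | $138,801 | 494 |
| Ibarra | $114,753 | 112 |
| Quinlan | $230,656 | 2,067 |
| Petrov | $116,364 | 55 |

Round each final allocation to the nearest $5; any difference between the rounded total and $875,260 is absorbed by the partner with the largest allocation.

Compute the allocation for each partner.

Totals — capital contributed 600,574, billable hours 2,728.
Blended shares (40% capital contributed + 60% billable hours): Andrade 0.2011; Ibarra 0.1011; Quinlan 0.6082; Petrov 0.0896.
Pro-rata amounts: Andrade 176,011.80; Ibarra 88,455.80; Quinlan 532,370.30; Petrov 78,422.10.
Rounded to nearest $5: Andrade $176,010; Ibarra $88,455; Quinlan $532,370; Petrov $78,420. Sum = $875,255.
Difference $875,260 − $875,255 = +$5 applied to largest allocation (Quinlan): Quinlan becomes $532,375.

Andrade: $176,010; Ibarra: $88,455; Quinlan: $532,375; Petrov: $78,420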